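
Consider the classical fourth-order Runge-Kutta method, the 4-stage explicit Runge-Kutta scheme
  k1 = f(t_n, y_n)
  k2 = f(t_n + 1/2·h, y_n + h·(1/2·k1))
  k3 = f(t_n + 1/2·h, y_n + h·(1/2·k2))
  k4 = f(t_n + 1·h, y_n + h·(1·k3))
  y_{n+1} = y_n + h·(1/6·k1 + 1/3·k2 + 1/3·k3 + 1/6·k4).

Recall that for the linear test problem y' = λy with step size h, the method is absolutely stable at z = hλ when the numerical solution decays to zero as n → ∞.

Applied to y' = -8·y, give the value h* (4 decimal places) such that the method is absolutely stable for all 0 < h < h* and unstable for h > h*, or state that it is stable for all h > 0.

(-2.7853,0); λ=-8 ⇒ h* = 0.3482.

On y'=λy, z=hλ:
  order 4, 4-stage ⇒ R(z)=1+z+z^2/2+z^3/6+z^4/24
  (e.g. R(-0.31)=0.73347, |R|=0.73347)

Boundary: |R(x)|=1, x<0.
x=-0.31: |R|=0.7335
|R(-2.97)|=1.3161 |R(-2.58)|=0.7321 |R(-1.41)|=0.2815
Bisect:
  x_lo=-3.1703 |R|=1.7536  x_hi=-0.2000 |R|=0.8188
  mid=-1.68513 |R|=0.27316 →hi
  mid=-2.42773 |R|=0.58182 →hi
  mid=-2.79902 |R|=1.02090 →lo
  mid=-2.61337 |R|=0.77026 →hi
  mid=-2.70620 |R|=0.88715 →hi
  mid=-2.75261 |R|=0.95183 →hi
  mid=-2.77582 |R|=0.98581 →hi
  mid=-2.78742 |R|=1.00321 →lo
  mid=-2.78162 |R|=0.99447 →hi
  ...
  [-2.78543,-2.78524] ⇒ x*=-2.7853
Interval (-2.7853, 0).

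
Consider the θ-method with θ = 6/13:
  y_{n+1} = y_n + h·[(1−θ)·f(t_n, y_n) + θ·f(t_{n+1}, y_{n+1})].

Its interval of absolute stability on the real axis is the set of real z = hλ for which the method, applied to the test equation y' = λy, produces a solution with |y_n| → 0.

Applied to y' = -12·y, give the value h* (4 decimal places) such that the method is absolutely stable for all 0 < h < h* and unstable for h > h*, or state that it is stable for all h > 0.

(-26.0000,0); λ=-12 ⇒ h* = (26)/12 = 2.1667.

Test eqn y'=λy, z=hλ:
  y_{n+1} = y_n + z·[7/13·y_n + 6/13·y_{n+1}] ⇒ (1 − 6/13z)y_{n+1} = (1 + 7/13z)y_n
  ⇒ R(z) = (1 + 7/13z)/(1 − 6/13z).

Solve |R(x)|<1 on ℝ⁻.
x=-0.31: |R|=0.7288
R=−1: 1+7/13x = −1+6/13x ⇒ -1/13x=2 ⇒ x=2/(-1/13)=-26.0000
Confirm numerically:
  x=-25.564: |R|=0.99738 <1
  x=-19.501: |R|=0.95001 <1
  x=-16.876: |R|=0.92014 <1
  x=-26.538: |R|=1.00312 >1
  x=-26.179: |R|=1.00105 >1
  x=-26.076: |R|=1.00045 >1
So |R|<1 on (-26.0000, 0).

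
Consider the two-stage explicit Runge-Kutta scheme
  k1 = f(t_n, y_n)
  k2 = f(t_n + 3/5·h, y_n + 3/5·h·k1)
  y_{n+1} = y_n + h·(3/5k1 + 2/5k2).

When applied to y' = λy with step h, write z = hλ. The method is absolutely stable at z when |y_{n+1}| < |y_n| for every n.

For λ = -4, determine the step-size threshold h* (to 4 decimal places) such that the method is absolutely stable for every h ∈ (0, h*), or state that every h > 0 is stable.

On y'=λy, z=hλ:
  k1=λy_n ⇒ h·k1=z·y_n;  k2=λ(1+3/5z)y_n ⇒ h·k2=z(1+3/5z)y_n
  y_{n+1}/y_n = 1 + 3/5z + 2/5z(1+3/5z) = 1 + z + 6/25z²
  R(z) = 1 + z + 6/25z².

Need |R(x)|<1, x<0.
x=-1.22: |R|=0.1372
R=1: x+6/25x²=0 ⇒ x=−25/6=-4.1667; min R=1−1/(4·6/25)=-0.0417>−1
Confirm numerically:
  x=-3.946: |R|=0.79102 <1
  x=-3.913: |R|=0.76178 <1
  x=-2.216: |R|=0.03744 <1
  x=-1.727: |R|=0.01119 <1
  x=-4.678: |R|=1.57408 >1
  x=-4.535: |R|=1.40089 >1
  x=-4.243: |R|=1.07773 >1
Stable set (-4.1667, 0).

(-4.1667,0); λ=-4 ⇒ h* = (25/6)/4 = 1.0417.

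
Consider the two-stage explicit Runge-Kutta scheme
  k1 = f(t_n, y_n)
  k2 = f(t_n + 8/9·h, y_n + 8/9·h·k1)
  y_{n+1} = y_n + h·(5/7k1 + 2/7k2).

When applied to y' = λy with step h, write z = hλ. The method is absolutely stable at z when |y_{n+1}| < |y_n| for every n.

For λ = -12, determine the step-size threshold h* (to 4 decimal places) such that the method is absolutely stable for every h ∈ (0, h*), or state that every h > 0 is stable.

With y'=λy (z=hλ):
  k1=λy_n ⇒ h·k1=z·y_n;  k2=λ(1+8/9z)y_n ⇒ h·k2=z(1+8/9z)y_n
  y_{n+1}/y_n = 1 + 5/7z + 2/7z(1+8/9z) = 1 + z + 16/63z²
  Hence R(z) = 1 + z + 16/63z².

Boundary: |R(x)|=1, x<0.
x=-1.46: |R|=0.0814
R=1: x+16/63x²=0 ⇒ x=−63/16=-3.9375; min R=1−1/(4·16/63)=0.0156>−1
Confirm numerically:
  x=-3.244: |R|=0.42864 <1
  x=-2.534: |R|=0.09677 <1
  x=-2.294: |R|=0.04249 <1
  x=-4.276: |R|=1.36760 >1
  x=-3.976: |R|=1.03888 >1
Interval (-3.9375, 0).

(-3.9375,0); λ=-12 ⇒ h* = (63/16)/12 = 0.3281.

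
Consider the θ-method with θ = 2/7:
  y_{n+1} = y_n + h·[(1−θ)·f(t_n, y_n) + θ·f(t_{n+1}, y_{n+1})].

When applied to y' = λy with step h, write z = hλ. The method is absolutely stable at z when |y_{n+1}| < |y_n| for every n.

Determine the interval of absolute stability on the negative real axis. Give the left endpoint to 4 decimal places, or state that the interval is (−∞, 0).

On y'=λy, z=hλ:
  y_{n+1} = y_n + z·[5/7·y_n + 2/7·y_{n+1}] ⇒ (1 − 2/7z)y_{n+1} = (1 + 5/7z)y_n
  R(z) = (1 + 5/7z)/(1 − 2/7z).

Need |R(x)|<1, x<0.
x=-1.38: |R|=0.0102
R=−1: 1+5/7x = −1+2/7x ⇒ -3/7x=2 ⇒ x=2/(-3/7)=-4.6667
Confirm numerically:
  x=-4.320: |R|=0.93350 <1
  x=-4.246: |R|=0.91854 <1
  x=-4.161: |R|=0.90099 <1
  x=-3.226: |R|=0.67871 <1
  x=-5.225: |R|=1.09599 >1
  x=-4.943: |R|=1.04909 >1
  x=-4.876: |R|=1.03749 >1
So |R|<1 on (-4.6667, 0).

z∈(-4.6667,0).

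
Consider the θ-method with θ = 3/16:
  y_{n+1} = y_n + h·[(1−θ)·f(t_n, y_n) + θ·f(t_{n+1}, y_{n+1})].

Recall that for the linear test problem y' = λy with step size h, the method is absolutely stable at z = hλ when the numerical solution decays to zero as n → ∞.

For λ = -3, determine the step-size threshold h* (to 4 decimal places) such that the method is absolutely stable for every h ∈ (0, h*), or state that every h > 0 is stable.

(-3.2000,0); λ=-3 ⇒ h* = (16/5)/3 = 1.0667.

Test eqn y'=λy, z=hλ:
  y_{n+1} = y_n + z·[13/16·y_n + 3/16·y_{n+1}] ⇒ (1 − 3/16z)y_{n+1} = (1 + 13/16z)y_n
  Hence R(z) = (1 + 13/16z)/(1 − 3/16z).

Boundary: |R(x)|=1, x<0.
x=-1.77: |R|=0.3290
R=−1: 1+13/16x = −1+3/16x ⇒ -5/8x=2 ⇒ x=2/(-5/8)=-3.2000
Confirm numerically:
  x=-2.750: |R|=0.81443 <1
  x=-2.696: |R|=0.79077 <1
  x=-1.916: |R|=0.40960 <1
  x=-3.384: |R|=1.07036 >1
  x=-3.321: |R|=1.04660 >1
Interval (-3.2000, 0).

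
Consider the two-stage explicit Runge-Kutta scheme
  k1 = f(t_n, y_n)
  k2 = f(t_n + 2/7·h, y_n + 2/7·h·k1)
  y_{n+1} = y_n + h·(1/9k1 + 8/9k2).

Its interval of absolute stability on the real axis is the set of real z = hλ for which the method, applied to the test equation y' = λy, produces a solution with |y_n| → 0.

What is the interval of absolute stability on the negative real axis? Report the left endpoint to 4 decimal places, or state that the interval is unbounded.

With y'=λy (z=hλ):
  k1=λy_n ⇒ h·k1=z·y_n;  k2=λ(1+2/7z)y_n ⇒ h·k2=z(1+2/7z)y_n
  y_{n+1}/y_n = 1 + 1/9z + 8/9z(1+2/7z) = 1 + z + 16/63z²
  ⇒ R(z) = 1 + z + 16/63z².

Boundary: |R(x)|=1, x<0.
x=-0.71: |R|=0.4180
R=1: x+16/63x²=0 ⇒ x=−63/16=-3.9375; min R=1−1/(4·16/63)=0.0156>−1
Confirm numerically:
  x=-3.632: |R|=0.71820 <1
  x=-3.189: |R|=0.39379 <1
  x=-2.549: |R|=0.10113 <1
  x=-2.450: |R|=0.07444 <1
  x=-4.480: |R|=1.61724 >1
  x=-4.266: |R|=1.35591 >1
So |R|<1 on (-3.9375, 0).

(-3.9375, 0).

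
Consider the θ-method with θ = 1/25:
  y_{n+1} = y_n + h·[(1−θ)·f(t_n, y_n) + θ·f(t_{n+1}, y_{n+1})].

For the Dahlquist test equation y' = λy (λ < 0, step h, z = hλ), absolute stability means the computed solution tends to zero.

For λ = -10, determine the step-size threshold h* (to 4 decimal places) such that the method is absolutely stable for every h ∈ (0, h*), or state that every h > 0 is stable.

Set f=λy, z=hλ:
  y_{n+1} = y_n + z·[24/25·y_n + 1/25·y_{n+1}] ⇒ (1 − 1/25z)y_{n+1} = (1 + 24/25z)y_n
  ⇒ R(z) = (1 + 24/25z)/(1 − 1/25z).

Boundary: |R(x)|=1, x<0.
x=-1.46: |R|=0.3794
R=−1: 1+24/25x = −1+1/25x ⇒ -23/25x=2 ⇒ x=2/(-23/25)=-2.1739
Confirm numerically:
  x=-1.935: |R|=0.79599 <1
  x=-1.443: |R|=0.36426 <1
  x=-1.129: |R|=0.08022 <1
  x=-1.098: |R|=0.05180 <1
  x=-2.438: |R|=1.22137 >1
  x=-2.330: |R|=1.13136 >1
So |R|<1 on (-2.1739, 0).

(-2.1739,0); λ=-10 ⇒ h* = (50/23)/10 = 0.2174.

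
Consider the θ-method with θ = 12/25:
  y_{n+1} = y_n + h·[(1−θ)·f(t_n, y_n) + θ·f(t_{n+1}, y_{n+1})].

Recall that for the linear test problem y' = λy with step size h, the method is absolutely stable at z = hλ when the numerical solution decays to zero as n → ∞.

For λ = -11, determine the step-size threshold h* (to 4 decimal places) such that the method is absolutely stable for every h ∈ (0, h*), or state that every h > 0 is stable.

(-50.0000,0); λ=-11 ⇒ h* = (50)/11 = 4.5455.

Set f=λy, z=hλ:
  y_{n+1} = y_n + z·[13/25·y_n + 12/25·y_{n+1}] ⇒ (1 − 12/25z)y_{n+1} = (1 + 13/25z)y_n
  Hence R(z) = (1 + 13/25z)/(1 − 12/25z).

Find x<0 with |R(x)|<1.
x=-1.36: |R|=0.1772
R=−1: 1+13/25x = −1+12/25x ⇒ -1/25x=2 ⇒ x=2/(-1/25)=-50.0000
Confirm numerically:
  x=-43.010: |R|=0.98708 <1
  x=-36.099: |R|=0.96966 <1
  x=-33.480: |R|=0.96129 <1
  x=-25.361: |R|=0.92518 <1
  x=-50.579: |R|=1.00092 >1
  x=-50.448: |R|=1.00071 >1
  x=-50.089: |R|=1.00014 >1
So |R|<1 on (-50.0000, 0).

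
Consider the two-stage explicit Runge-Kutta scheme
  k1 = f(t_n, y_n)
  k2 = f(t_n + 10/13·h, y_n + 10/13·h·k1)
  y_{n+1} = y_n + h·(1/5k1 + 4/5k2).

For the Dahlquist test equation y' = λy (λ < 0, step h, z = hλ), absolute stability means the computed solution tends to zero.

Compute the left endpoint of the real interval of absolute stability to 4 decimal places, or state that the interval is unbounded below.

Set f=λy, z=hλ:
  k1=λy_n ⇒ h·k1=z·y_n;  k2=λ(1+10/13z)y_n ⇒ h·k2=z(1+10/13z)y_n
  y_{n+1}/y_n = 1 + 1/5z + 4/5z(1+10/13z) = 1 + z + 8/13z²
  R(z) = 1 + z + 8/13z².

Boundary: |R(x)|=1, x<0.
x=-0.58: |R|=0.6270
R=1: x+8/13x²=0 ⇒ x=−13/8=-1.6250; min R=1−1/(4·8/13)=0.5938>−1
Confirm numerically:
  x=-1.554: |R|=0.93210 <1
  x=-0.946: |R|=0.60472 <1
  x=-0.750: |R|=0.59615 <1
  x=-0.709: |R|=0.60034 <1
  x=-2.198: |R|=1.77505 >1
  x=-2.185: |R|=1.75298 >1
  x=-1.861: |R|=1.27027 >1
So |R|<1 on (-1.6250, 0).

left endpoint -1.6250.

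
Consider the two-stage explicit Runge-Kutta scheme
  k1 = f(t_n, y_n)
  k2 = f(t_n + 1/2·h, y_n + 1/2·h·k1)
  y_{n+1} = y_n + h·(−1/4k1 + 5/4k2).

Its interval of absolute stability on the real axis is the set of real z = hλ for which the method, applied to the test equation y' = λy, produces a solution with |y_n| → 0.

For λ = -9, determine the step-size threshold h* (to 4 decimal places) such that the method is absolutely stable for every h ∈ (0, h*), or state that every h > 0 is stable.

Test eqn y'=λy, z=hλ:
  k1=λy_n ⇒ h·k1=z·y_n;  k2=λ(1+1/2z)y_n ⇒ h·k2=z(1+1/2z)y_n
  y_{n+1}/y_n = 1 − 1/4z + 5/4z(1+1/2z) = 1 + z + 5/8z²
  ⇒ R(z) = 1 + z + 5/8z².

Find x<0 with |R(x)|<1.
x=-0.56: |R|=0.6360
R=1: x+5/8x²=0 ⇒ x=−8/5=-1.6000; min R=1−1/(4·5/8)=0.6000>−1
Confirm numerically:
  x=-1.401: |R|=0.82575 <1
  x=-1.141: |R|=0.67268 <1
  x=-1.040: |R|=0.63600 <1
  x=-0.777: |R|=0.60033 <1
  x=-1.949: |R|=1.42513 >1
  x=-1.662: |R|=1.06440 >1
Interval (-1.6000, 0).

(-1.6000,0); λ=-9 ⇒ h* = (8/5)/9 = 0.1778.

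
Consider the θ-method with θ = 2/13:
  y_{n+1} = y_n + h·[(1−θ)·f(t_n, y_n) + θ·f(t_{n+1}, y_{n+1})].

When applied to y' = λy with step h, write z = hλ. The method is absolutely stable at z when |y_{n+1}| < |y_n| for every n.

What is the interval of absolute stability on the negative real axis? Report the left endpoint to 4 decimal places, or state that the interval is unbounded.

Set f=λy, z=hλ:
  y_{n+1} = y_n + z·[11/13·y_n + 2/13·y_{n+1}] ⇒ (1 − 2/13z)y_{n+1} = (1 + 11/13z)y_n
  R(z) = (1 + 11/13z)/(1 − 2/13z).

Find x<0 with |R(x)|<1.
x=-1.72: |R|=0.3601
R=−1: 1+11/13x = −1+2/13x ⇒ -9/13x=2 ⇒ x=2/(-9/13)=-2.8889
Confirm numerically:
  x=-2.788: |R|=0.95112 <1
  x=-1.993: |R|=0.52531 <1
  x=-1.947: |R|=0.49822 <1
  x=-3.401: |R|=1.23275 >1
  x=-3.308: |R|=1.19229 >1
Interval (-2.8889, 0).

(-2.8889, 0).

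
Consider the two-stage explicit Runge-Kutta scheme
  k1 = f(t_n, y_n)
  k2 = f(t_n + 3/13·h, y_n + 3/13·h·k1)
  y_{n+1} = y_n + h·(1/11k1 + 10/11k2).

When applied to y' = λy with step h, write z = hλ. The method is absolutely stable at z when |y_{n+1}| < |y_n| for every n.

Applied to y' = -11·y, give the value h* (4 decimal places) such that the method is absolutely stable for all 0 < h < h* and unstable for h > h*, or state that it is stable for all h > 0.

(-4.7667,0); λ=-11 ⇒ h* = (143/30)/11 = 0.4333.

Test eqn y'=λy, z=hλ:
  k1=λy_n ⇒ h·k1=z·y_n;  k2=λ(1+3/13z)y_n ⇒ h·k2=z(1+3/13z)y_n
  y_{n+1}/y_n = 1 + 1/11z + 10/11z(1+3/13z) = 1 + z + 30/143z²
  ⇒ R(z) = 1 + z + 30/143z².

Need |R(x)|<1, x<0.
x=-1.51: |R|=0.0317
R=1: x+30/143x²=0 ⇒ x=−143/30=-4.7667; min R=1−1/(4·30/143)=-0.1917>−1
Confirm numerically:
  x=-3.889: |R|=0.28393 <1
  x=-3.743: |R|=0.19617 <1
  x=-3.359: |R|=0.00804 <1
  x=-2.027: |R|=0.16503 <1
  x=-5.118: |R|=1.37723 >1
  x=-4.901: |R|=1.13812 >1
Stable set (-4.7667, 0).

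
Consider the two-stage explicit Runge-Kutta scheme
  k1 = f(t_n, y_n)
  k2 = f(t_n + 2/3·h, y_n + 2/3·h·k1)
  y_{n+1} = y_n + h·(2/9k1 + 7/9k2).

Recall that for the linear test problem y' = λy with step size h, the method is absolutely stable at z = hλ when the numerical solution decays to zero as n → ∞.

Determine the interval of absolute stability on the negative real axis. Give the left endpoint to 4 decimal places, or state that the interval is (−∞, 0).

z∈(-1.9286,0).

With y'=λy (z=hλ):
  k1=λy_n ⇒ h·k1=z·y_n;  k2=λ(1+2/3z)y_n ⇒ h·k2=z(1+2/3z)y_n
  y_{n+1}/y_n = 1 + 2/9z + 7/9z(1+2/3z) = 1 + z + 14/27z²
  Hence R(z) = 1 + z + 14/27z².

Need |R(x)|<1, x<0.
x=-1.46: |R|=0.6453
R=1: x+14/27x²=0 ⇒ x=−27/14=-1.9286; min R=1−1/(4·14/27)=0.5179>−1
Confirm numerically:
  x=-1.680: |R|=0.78347 <1
  x=-1.552: |R|=0.69696 <1
  x=-1.256: |R|=0.56198 <1
  x=-1.079: |R|=0.52468 <1
  x=-2.369: |R|=1.54101 >1
  x=-2.008: |R|=1.08270 >1
So |R|<1 on (-1.9286, 0).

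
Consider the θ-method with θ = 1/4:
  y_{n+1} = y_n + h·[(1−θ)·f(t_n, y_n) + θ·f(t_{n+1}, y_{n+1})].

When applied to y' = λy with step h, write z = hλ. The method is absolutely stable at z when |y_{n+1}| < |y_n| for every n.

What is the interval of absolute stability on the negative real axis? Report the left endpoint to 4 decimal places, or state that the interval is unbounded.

z∈(-4.0000,0).

With y'=λy (z=hλ):
  y_{n+1} = y_n + z·[3/4·y_n + 1/4·y_{n+1}] ⇒ (1 − 1/4z)y_{n+1} = (1 + 3/4z)y_n
  so R(z) = (1 + 3/4z)/(1 − 1/4z).

Boundary: |R(x)|=1, x<0.
x=-1.31: |R|=0.0132
R=−1: 1+3/4x = −1+1/4x ⇒ -1/2x=2 ⇒ x=2/(-1/2)=-4.0000
Confirm numerically:
  x=-3.370: |R|=0.82904 <1
  x=-3.284: |R|=0.80340 <1
  x=-2.343: |R|=0.47753 <1
  x=-4.522: |R|=1.12251 >1
  x=-4.476: |R|=1.11232 >1
Interval (-4.0000, 0).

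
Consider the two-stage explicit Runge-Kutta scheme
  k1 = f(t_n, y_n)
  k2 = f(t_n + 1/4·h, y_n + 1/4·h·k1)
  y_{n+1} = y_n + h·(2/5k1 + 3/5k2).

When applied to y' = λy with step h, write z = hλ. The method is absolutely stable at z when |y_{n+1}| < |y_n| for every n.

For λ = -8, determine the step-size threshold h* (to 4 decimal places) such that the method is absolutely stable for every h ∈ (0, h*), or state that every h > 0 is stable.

(-6.6667,0); λ=-8 ⇒ h* = (20/3)/8 = 0.8333.

Test eqn y'=λy, z=hλ:
  k1=λy_n ⇒ h·k1=z·y_n;  k2=λ(1+1/4z)y_n ⇒ h·k2=z(1+1/4z)y_n
  y_{n+1}/y_n = 1 + 2/5z + 3/5z(1+1/4z) = 1 + z + 3/20z²
  R(z) = 1 + z + 3/20z².

Solve |R(x)|<1 on ℝ⁻.
x=-1.01: |R|=0.1430
R=1: x+3/20x²=0 ⇒ x=−20/3=-6.6667; min R=1−1/(4·3/20)=-0.6667>−1
Confirm numerically:
  x=-4.179: |R|=0.55939 <1
  x=-3.906: |R|=0.61747 <1
  x=-3.864: |R|=0.62443 <1
  x=-3.022: |R|=0.65213 <1
  x=-7.217: |R|=1.59576 >1
  x=-6.819: |R|=1.15581 >1
Stable set (-6.6667, 0).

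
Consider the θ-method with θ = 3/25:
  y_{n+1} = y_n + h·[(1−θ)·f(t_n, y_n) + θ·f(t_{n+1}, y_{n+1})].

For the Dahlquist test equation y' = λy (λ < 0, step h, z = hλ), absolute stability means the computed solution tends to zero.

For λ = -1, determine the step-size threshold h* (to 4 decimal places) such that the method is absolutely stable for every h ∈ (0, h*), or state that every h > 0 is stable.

(-2.6316,0); λ=-1 ⇒ h* = (50/19)/1 = 2.6316.

Set f=λy, z=hλ:
  y_{n+1} = y_n + z·[22/25·y_n + 3/25·y_{n+1}] ⇒ (1 − 3/25z)y_{n+1} = (1 + 22/25z)y_n
  so R(z) = (1 + 22/25z)/(1 − 3/25z).

Find x<0 with |R(x)|<1.
x=-0.92: |R|=0.1715
R=−1: 1+22/25x = −1+3/25x ⇒ -19/25x=2 ⇒ x=2/(-19/25)=-2.6316
Confirm numerically:
  x=-2.048: |R|=0.64398 <1
  x=-1.887: |R|=0.53860 <1
  x=-1.876: |R|=0.53128 <1
  x=-3.165: |R|=1.29381 >1
  x=-3.146: |R|=1.28381 >1
  x=-2.839: |R|=1.11758 >1
So |R|<1 on (-2.6316, 0).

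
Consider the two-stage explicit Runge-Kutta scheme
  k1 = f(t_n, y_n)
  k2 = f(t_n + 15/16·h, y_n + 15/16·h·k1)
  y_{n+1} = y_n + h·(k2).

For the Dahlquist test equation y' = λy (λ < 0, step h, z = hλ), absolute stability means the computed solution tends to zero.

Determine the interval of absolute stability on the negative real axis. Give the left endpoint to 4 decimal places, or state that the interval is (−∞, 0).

z∈(-1.0667,0).

Test eqn y'=λy, z=hλ:
  k1=λy_n ⇒ h·k1=z·y_n;  k2=λ(1+15/16z)y_n ⇒ h·k2=z(1+15/16z)y_n
  y_{n+1}/y_n = 1 + z(1+15/16z) = 1 + z + 15/16z²
  R(z) = 1 + z + 15/16z².

Boundary: |R(x)|=1, x<0.
x=-1.56: |R|=1.7215
R=1: x+15/16x²=0 ⇒ x=−16/15=-1.0667; min R=1−1/(4·15/16)=0.7333>−1
Confirm numerically:
  x=-0.911: |R|=0.86705 <1
  x=-0.570: |R|=0.73459 <1
  x=-0.444: |R|=0.74082 <1
  x=-1.298: |R|=1.28150 >1
  x=-1.247: |R|=1.21082 >1
  x=-1.227: |R|=1.18443 >1
So |R|<1 on (-1.0667, 0).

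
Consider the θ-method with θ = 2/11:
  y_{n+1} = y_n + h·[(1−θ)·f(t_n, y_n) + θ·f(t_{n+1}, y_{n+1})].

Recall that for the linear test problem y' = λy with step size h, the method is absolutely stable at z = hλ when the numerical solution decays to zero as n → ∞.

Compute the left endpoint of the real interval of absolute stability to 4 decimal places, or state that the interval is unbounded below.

Test eqn y'=λy, z=hλ:
  y_{n+1} = y_n + z·[9/11·y_n + 2/11·y_{n+1}] ⇒ (1 − 2/11z)y_{n+1} = (1 + 9/11z)y_n
  ⇒ R(z) = (1 + 9/11z)/(1 − 2/11z).

Need |R(x)|<1, x<0.
x=-1.79: |R|=0.3505
R=−1: 1+9/11x = −1+2/11x ⇒ -7/11x=2 ⇒ x=2/(-7/11)=-3.1429
Confirm numerically:
  x=-2.598: |R|=0.76451 <1
  x=-1.608: |R|=0.24423 <1
  x=-1.535: |R|=0.20007 <1
  x=-3.596: |R|=1.17436 >1
  x=-3.293: |R|=1.05976 >1
  x=-3.244: |R|=1.04048 >1
So |R|<1 on (-3.1429, 0).

left endpoint -3.1429.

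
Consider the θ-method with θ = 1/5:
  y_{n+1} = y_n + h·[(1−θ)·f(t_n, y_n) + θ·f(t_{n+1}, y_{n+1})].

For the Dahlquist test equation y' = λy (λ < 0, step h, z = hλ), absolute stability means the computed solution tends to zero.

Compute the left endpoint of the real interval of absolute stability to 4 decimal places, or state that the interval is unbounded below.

z* = -3.3333.

Set f=λy, z=hλ:
  y_{n+1} = y_n + z·[4/5·y_n + 1/5·y_{n+1}] ⇒ (1 − 1/5z)y_{n+1} = (1 + 4/5z)y_n
  R(z) = (1 + 4/5z)/(1 − 1/5z).

Solve |R(x)|<1 on ℝ⁻.
x=-0.9: |R|=0.2373
R=−1: 1+4/5x = −1+1/5x ⇒ -3/5x=2 ⇒ x=2/(-3/5)=-3.3333
Confirm numerically:
  x=-3.214: |R|=0.95642 <1
  x=-3.193: |R|=0.94861 <1
  x=-2.389: |R|=0.61659 <1
  x=-2.035: |R|=0.44634 <1
  x=-3.709: |R|=1.12941 >1
  x=-3.423: |R|=1.03194 >1
Interval (-3.3333, 0).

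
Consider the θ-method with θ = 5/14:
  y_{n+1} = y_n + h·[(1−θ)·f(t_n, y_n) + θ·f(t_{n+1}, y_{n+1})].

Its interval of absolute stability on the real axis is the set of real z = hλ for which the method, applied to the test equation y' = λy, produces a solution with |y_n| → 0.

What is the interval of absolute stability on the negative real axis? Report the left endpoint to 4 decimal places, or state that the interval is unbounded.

With y'=λy (z=hλ):
  y_{n+1} = y_n + z·[9/14·y_n + 5/14·y_{n+1}] ⇒ (1 − 5/14z)y_{n+1} = (1 + 9/14z)y_n
  so R(z) = (1 + 9/14z)/(1 − 5/14z).

Solve |R(x)|<1 on ℝ⁻.
x=-0.76: |R|=0.4022
R=−1: 1+9/14x = −1+5/14x ⇒ -2/7x=2 ⇒ x=2/(-2/7)=-7.0000
Confirm numerically:
  x=-5.266: |R|=0.82802 <1
  x=-4.983: |R|=0.79268 <1
  x=-4.476: |R|=0.72248 <1
  x=-7.474: |R|=1.03691 >1
  x=-7.386: |R|=1.03032 >1
Interval (-7.0000, 0).

z∈(-7.0000,0).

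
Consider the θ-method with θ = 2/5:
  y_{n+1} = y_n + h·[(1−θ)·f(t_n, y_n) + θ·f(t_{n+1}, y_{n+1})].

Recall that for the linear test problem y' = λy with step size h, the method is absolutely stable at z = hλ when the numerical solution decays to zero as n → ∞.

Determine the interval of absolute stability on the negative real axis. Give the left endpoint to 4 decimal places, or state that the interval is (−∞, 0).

Set f=λy, z=hλ:
  y_{n+1} = y_n + z·[3/5·y_n + 2/5·y_{n+1}] ⇒ (1 − 2/5z)y_{n+1} = (1 + 3/5z)y_n
  Hence R(z) = (1 + 3/5z)/(1 − 2/5z).

Find x<0 with |R(x)|<1.
x=-0.49: |R|=0.5903
R=−1: 1+3/5x = −1+2/5x ⇒ -1/5x=2 ⇒ x=2/(-1/5)=-10.0000
Confirm numerically:
  x=-9.302: |R|=0.97043 <1
  x=-8.590: |R|=0.93643 <1
  x=-7.117: |R|=0.85011 <1
  x=-10.528: |R|=1.02026 >1
  x=-10.246: |R|=1.00965 >1
  x=-10.054: |R|=1.00215 >1
Interval (-10.0000, 0).

(-10.0000, 0).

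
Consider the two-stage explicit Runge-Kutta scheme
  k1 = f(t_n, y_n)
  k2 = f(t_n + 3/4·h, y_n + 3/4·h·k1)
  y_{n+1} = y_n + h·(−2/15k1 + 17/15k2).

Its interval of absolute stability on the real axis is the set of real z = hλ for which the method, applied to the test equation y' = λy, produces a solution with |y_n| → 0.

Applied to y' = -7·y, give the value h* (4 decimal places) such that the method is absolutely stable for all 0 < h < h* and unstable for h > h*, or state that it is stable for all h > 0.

(-1.1765,0); λ=-7 ⇒ h* = (20/17)/7 = 0.1681.

Test eqn y'=λy, z=hλ:
  k1=λy_n ⇒ h·k1=z·y_n;  k2=λ(1+3/4z)y_n ⇒ h·k2=z(1+3/4z)y_n
  y_{n+1}/y_n = 1 − 2/15z + 17/15z(1+3/4z) = 1 + z + 17/20z²
  so R(z) = 1 + z + 17/20z².

Need |R(x)|<1, x<0.
x=-1.36: |R|=1.2122
R=1: x+17/20x²=0 ⇒ x=−20/17=-1.1765; min R=1−1/(4·17/20)=0.7059>−1
Confirm numerically:
  x=-1.054: |R|=0.89028 <1
  x=-1.035: |R|=0.87554 <1
  x=-0.657: |R|=0.70990 <1
  x=-0.506: |R|=0.71163 <1
  x=-1.649: |R|=1.66232 >1
  x=-1.597: |R|=1.57085 >1
  x=-1.585: |R|=1.55039 >1
Interval (-1.1765, 0).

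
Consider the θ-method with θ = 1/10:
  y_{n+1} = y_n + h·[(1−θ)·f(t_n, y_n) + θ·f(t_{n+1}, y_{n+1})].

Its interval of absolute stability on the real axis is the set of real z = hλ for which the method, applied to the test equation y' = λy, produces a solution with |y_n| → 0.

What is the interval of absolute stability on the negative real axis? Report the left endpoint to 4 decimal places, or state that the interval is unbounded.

Test eqn y'=λy, z=hλ:
  y_{n+1} = y_n + z·[9/10·y_n + 1/10·y_{n+1}] ⇒ (1 − 1/10z)y_{n+1} = (1 + 9/10z)y_n
  Hence R(z) = (1 + 9/10z)/(1 − 1/10z).

Need |R(x)|<1, x<0.
x=-1.34: |R|=0.1817
R=−1: 1+9/10x = −1+1/10x ⇒ -4/5x=2 ⇒ x=2/(-4/5)=-2.5000
Confirm numerically:
  x=-2.280: |R|=0.85668 <1
  x=-1.875: |R|=0.57895 <1
  x=-1.771: |R|=0.50455 <1
  x=-1.433: |R|=0.25339 <1
  x=-3.092: |R|=1.36175 >1
  x=-2.823: |R|=1.20151 >1
So |R|<1 on (-2.5000, 0).

z∈(-2.5000,0).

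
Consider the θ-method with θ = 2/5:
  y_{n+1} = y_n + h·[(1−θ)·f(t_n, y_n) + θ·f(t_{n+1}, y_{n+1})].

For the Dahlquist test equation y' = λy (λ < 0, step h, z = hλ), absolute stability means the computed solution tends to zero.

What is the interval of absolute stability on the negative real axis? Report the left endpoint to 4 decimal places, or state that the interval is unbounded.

z∈(-10.0000,0).

Set f=λy, z=hλ:
  y_{n+1} = y_n + z·[3/5·y_n + 2/5·y_{n+1}] ⇒ (1 − 2/5z)y_{n+1} = (1 + 3/5z)y_n
  so R(z) = (1 + 3/5z)/(1 − 2/5z).

Solve |R(x)|<1 on ℝ⁻.
x=-1.45: |R|=0.0823
R=−1: 1+3/5x = −1+2/5x ⇒ -1/5x=2 ⇒ x=2/(-1/5)=-10.0000
Confirm numerically:
  x=-8.878: |R|=0.95069 <1
  x=-7.122: |R|=0.85045 <1
  x=-4.491: |R|=0.60599 <1
  x=-4.031: |R|=0.54303 <1
  x=-10.082: |R|=1.00326 >1
  x=-10.058: |R|=1.00231 >1
Stable set (-10.0000, 0).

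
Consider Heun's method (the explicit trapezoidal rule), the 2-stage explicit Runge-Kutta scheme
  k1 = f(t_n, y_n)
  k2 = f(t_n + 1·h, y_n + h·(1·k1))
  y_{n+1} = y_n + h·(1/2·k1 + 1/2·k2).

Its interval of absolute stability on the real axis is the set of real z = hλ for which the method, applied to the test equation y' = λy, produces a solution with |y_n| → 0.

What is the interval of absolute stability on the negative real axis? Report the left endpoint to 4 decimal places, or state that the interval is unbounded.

z∈(-2.0000,0).

Set f=λy, z=hλ:
  order 2, 2-stage ⇒ R(z)=1+z+z^2/2
  (e.g. R(-0.74)=0.53380, |R|=0.53380)

Boundary: |R(x)|=1, x<0.
x=-0.74: |R|=0.5338
|R(-1.79)|=0.8121 |R(-1.27)|=0.5364 |R(-0.75)|=0.5312
Bisect:
  x_lo=-2.8164 |R|=2.1496  x_hi=-0.0555 |R|=0.9460
  mid=-1.43594 |R|=0.59502 →hi
  mid=-2.12617 |R|=1.13413 →lo
  mid=-1.78106 |R|=0.80503 →hi
  mid=-1.95361 |R|=0.95469 →hi
  mid=-2.03989 |R|=1.04069 →lo
  mid=-1.99675 |R|=0.99676 →hi
  mid=-2.01832 |R|=1.01849 →lo
  mid=-2.00754 |R|=1.00757 →lo
  mid=-2.00214 |R|=1.00215 →lo
  mid=-1.99945 |R|=0.99945 →hi
  ...
  [-2.00012,-1.99995] ⇒ x*=-2.0000
Interval (-2.0000, 0).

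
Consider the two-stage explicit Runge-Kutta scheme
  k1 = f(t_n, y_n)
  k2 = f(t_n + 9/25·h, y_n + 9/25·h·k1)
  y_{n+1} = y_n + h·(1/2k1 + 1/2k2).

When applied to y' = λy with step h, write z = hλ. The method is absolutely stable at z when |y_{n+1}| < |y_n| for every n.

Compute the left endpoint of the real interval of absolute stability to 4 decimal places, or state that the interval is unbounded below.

With y'=λy (z=hλ):
  k1=λy_n ⇒ h·k1=z·y_n;  k2=λ(1+9/25z)y_n ⇒ h·k2=z(1+9/25z)y_n
  y_{n+1}/y_n = 1 + 1/2z + 1/2z(1+9/25z) = 1 + z + 9/50z²
  Hence R(z) = 1 + z + 9/50z².

Need |R(x)|<1, x<0.
x=-1.02: |R|=0.1673
R=1: x+9/50x²=0 ⇒ x=−50/9=-5.5556; min R=1−1/(4·9/50)=-0.3889>−1
Confirm numerically:
  x=-4.492: |R|=0.14005 <1
  x=-3.655: |R|=0.25038 <1
  x=-3.012: |R|=0.37901 <1
  x=-2.253: |R|=0.33932 <1
  x=-6.101: |R|=1.59900 >1
  x=-6.055: |R|=1.54434 >1
Interval (-5.5556, 0).

left endpoint -5.5556.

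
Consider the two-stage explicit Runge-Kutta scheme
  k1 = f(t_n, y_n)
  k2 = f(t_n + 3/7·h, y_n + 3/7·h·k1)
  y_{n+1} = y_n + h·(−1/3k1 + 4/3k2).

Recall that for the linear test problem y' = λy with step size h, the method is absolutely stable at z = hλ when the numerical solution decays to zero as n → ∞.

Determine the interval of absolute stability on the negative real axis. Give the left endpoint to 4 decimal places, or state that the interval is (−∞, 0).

z∈(-1.7500,0).

With y'=λy (z=hλ):
  k1=λy_n ⇒ h·k1=z·y_n;  k2=λ(1+3/7z)y_n ⇒ h·k2=z(1+3/7z)y_n
  y_{n+1}/y_n = 1 − 1/3z + 4/3z(1+3/7z) = 1 + z + 4/7z²
  so R(z) = 1 + z + 4/7z².

Solve |R(x)|<1 on ℝ⁻.
x=-0.73: |R|=0.5745
R=1: x+4/7x²=0 ⇒ x=−7/4=-1.7500; min R=1−1/(4·4/7)=0.5625>−1
Confirm numerically:
  x=-1.372: |R|=0.70365 <1
  x=-1.202: |R|=0.62360 <1
  x=-1.193: |R|=0.62029 <1
  x=-0.781: |R|=0.56755 <1
  x=-2.156: |R|=1.50019 >1
  x=-2.122: |R|=1.45108 >1
  x=-2.029: |R|=1.32348 >1
Stable set (-1.7500, 0).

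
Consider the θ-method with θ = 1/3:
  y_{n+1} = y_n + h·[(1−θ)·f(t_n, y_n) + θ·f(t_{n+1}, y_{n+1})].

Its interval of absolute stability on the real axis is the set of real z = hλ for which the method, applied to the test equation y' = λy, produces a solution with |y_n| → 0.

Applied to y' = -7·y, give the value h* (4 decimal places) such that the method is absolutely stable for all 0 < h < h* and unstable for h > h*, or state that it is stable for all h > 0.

On y'=λy, z=hλ:
  y_{n+1} = y_n + z·[2/3·y_n + 1/3·y_{n+1}] ⇒ (1 − 1/3z)y_{n+1} = (1 + 2/3z)y_n
  Hence R(z) = (1 + 2/3z)/(1 − 1/3z).

Need |R(x)|<1, x<0.
x=-1.01: |R|=0.2444
R=−1: 1+2/3x = −1+1/3x ⇒ -1/3x=2 ⇒ x=2/(-1/3)=-6.0000
Confirm numerically:
  x=-4.583: |R|=0.81313 <1
  x=-3.580: |R|=0.63222 <1
  x=-3.297: |R|=0.57075 <1
  x=-3.222: |R|=0.55352 <1
  x=-6.561: |R|=1.05868 >1
  x=-6.502: |R|=1.05283 >1
  x=-6.091: |R|=1.01001 >1
Interval (-6.0000, 0).

(-6.0000,0); λ=-7 ⇒ h* = (6)/7 = 0.8571.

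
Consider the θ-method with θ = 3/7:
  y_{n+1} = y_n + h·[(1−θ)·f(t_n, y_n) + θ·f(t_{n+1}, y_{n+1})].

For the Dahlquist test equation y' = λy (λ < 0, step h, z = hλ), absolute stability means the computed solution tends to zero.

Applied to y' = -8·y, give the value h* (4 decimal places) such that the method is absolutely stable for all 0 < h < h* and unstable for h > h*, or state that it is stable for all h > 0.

(-14.0000,0); λ=-8 ⇒ h* = (14)/8 = 1.7500.

Set f=λy, z=hλ:
  y_{n+1} = y_n + z·[4/7·y_n + 3/7·y_{n+1}] ⇒ (1 − 3/7z)y_{n+1} = (1 + 4/7z)y_n
  R(z) = (1 + 4/7z)/(1 − 3/7z).

Find x<0 with |R(x)|<1.
x=-0.31: |R|=0.7264
R=−1: 1+4/7x = −1+3/7x ⇒ -1/7x=2 ⇒ x=2/(-1/7)=-14.0000
Confirm numerically:
  x=-13.344: |R|=0.98605 <1
  x=-12.924: |R|=0.97649 <1
  x=-11.837: |R|=0.94912 <1
  x=-8.824: |R|=0.84536 <1
  x=-14.453: |R|=1.00900 >1
  x=-14.376: |R|=1.00750 >1
  x=-14.353: |R|=1.00705 >1
Stable set (-14.0000, 0).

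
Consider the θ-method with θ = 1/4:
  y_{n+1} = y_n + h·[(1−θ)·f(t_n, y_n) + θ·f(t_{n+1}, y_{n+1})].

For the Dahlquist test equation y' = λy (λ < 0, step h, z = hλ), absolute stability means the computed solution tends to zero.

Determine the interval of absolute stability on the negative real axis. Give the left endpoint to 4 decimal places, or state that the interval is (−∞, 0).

With y'=λy (z=hλ):
  y_{n+1} = y_n + z·[3/4·y_n + 1/4·y_{n+1}] ⇒ (1 − 1/4z)y_{n+1} = (1 + 3/4z)y_n
  so R(z) = (1 + 3/4z)/(1 − 1/4z).

Need |R(x)|<1, x<0.
x=-1.4: |R|=0.0370
R=−1: 1+3/4x = −1+1/4x ⇒ -1/2x=2 ⇒ x=2/(-1/2)=-4.0000
Confirm numerically:
  x=-2.543: |R|=0.55464 <1
  x=-2.424: |R|=0.50934 <1
  x=-2.298: |R|=0.45951 <1
  x=-4.190: |R|=1.04640 >1
  x=-4.152: |R|=1.03729 >1
Interval (-4.0000, 0).

z∈(-4.0000,0).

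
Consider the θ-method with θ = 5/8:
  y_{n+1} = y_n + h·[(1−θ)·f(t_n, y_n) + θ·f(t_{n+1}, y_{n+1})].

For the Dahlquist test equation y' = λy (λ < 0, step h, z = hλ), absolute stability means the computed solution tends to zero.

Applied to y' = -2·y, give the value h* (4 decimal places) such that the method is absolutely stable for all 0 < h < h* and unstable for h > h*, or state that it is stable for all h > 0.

(−∞, 0) — no finite endpoint. Any h>0 works for λ=-2.

Test eqn y'=λy, z=hλ:
  y_{n+1} = y_n + z·[3/8·y_n + 5/8·y_{n+1}] ⇒ (1 − 5/8z)y_{n+1} = (1 + 3/8z)y_n
  Hence R(z) = (1 + 3/8z)/(1 − 5/8z).

Need |R(x)|<1, x<0.
x=-1.19: |R|=0.3176
x=-2: |R|=0.1111
x=-10: |R|=0.3793
x=-100: |R|=0.5748
θ=5/8≥1/2 ⇒ |1+3/8x|<|1−5/8x| ∀x<0 ⇒ unbounded interval.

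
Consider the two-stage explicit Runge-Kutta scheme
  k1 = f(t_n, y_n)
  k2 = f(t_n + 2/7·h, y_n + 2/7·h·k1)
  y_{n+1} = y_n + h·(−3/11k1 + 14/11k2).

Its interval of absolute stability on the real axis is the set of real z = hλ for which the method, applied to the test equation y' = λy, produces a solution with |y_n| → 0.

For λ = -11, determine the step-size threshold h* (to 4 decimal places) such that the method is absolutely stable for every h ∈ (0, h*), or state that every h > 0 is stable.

With y'=λy (z=hλ):
  k1=λy_n ⇒ h·k1=z·y_n;  k2=λ(1+2/7z)y_n ⇒ h·k2=z(1+2/7z)y_n
  y_{n+1}/y_n = 1 − 3/11z + 14/11z(1+2/7z) = 1 + z + 4/11z²
  so R(z) = 1 + z + 4/11z².

Boundary: |R(x)|=1, x<0.
x=-1.79: |R|=0.3751
R=1: x+4/11x²=0 ⇒ x=−11/4=-2.7500; min R=1−1/(4·4/11)=0.3125>−1
Confirm numerically:
  x=-2.548: |R|=0.81284 <1
  x=-2.183: |R|=0.54991 <1
  x=-2.147: |R|=0.52922 <1
  x=-1.117: |R|=0.33671 <1
  x=-3.214: |R|=1.54229 >1
  x=-3.208: |R|=1.53428 >1
Stable set (-2.7500, 0).

(-2.7500,0); λ=-11 ⇒ h* = (11/4)/11 = 0.2500.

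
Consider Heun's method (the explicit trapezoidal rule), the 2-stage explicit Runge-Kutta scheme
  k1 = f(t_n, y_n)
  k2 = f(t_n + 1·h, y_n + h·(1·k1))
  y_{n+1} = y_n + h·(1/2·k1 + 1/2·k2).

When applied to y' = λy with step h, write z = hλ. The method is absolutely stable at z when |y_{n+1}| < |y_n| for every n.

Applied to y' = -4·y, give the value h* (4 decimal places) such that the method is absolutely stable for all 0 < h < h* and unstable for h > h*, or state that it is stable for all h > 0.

Test eqn y'=λy, z=hλ:
  order 2, 2-stage ⇒ R(z)=1+z+z^2/2
  (e.g. R(-1.13)=0.50845, |R|=0.50845)

Boundary: |R(x)|=1, x<0.
x=-1.13: |R|=0.5085
|R(-1.77)|=0.7964 |R(-1.11)|=0.5060 |R(-0.6)|=0.5800
Bisect:
  x_lo=-2.6449 |R|=1.8529  x_hi=-0.1872 |R|=0.8303
  mid=-1.41606 |R|=0.58655 →hi
  mid=-2.03048 |R|=1.03095 →lo
  mid=-1.72327 |R|=0.76156 →hi
  mid=-1.87688 |R|=0.88446 →hi
  mid=-1.95368 |R|=0.95475 →hi
  mid=-1.99208 |R|=0.99211 →hi
  mid=-2.01128 |R|=1.01134 →lo
  mid=-2.00168 |R|=1.00168 →lo
  ...
  [-2.00003,-1.99988] ⇒ x*=-2.0000
Interval (-2.0000, 0).

(-2.0000,0); λ=-4 ⇒ h* = 0.5000.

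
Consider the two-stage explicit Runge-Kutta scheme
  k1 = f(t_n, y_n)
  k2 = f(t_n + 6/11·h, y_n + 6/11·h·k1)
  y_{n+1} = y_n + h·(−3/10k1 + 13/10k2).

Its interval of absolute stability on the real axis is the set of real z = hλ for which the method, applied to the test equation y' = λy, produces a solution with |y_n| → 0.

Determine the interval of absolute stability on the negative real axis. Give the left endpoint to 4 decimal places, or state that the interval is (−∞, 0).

On y'=λy, z=hλ:
  k1=λy_n ⇒ h·k1=z·y_n;  k2=λ(1+6/11z)y_n ⇒ h·k2=z(1+6/11z)y_n
  y_{n+1}/y_n = 1 − 3/10z + 13/10z(1+6/11z) = 1 + z + 39/55z²
  R(z) = 1 + z + 39/55z².

Solve |R(x)|<1 on ℝ⁻.
x=-1.4: |R|=0.9898
R=1: x+39/55x²=0 ⇒ x=−55/39=-1.4103; min R=1−1/(4·39/55)=0.6474>−1
Confirm numerically:
  x=-1.209: |R|=0.82746 <1
  x=-0.944: |R|=0.68790 <1
  x=-0.861: |R|=0.66466 <1
  x=-0.778: |R|=0.65120 <1
  x=-1.676: |R|=1.31582 >1
  x=-1.639: |R|=1.26585 >1
Stable set (-1.4103, 0).

z∈(-1.4103,0).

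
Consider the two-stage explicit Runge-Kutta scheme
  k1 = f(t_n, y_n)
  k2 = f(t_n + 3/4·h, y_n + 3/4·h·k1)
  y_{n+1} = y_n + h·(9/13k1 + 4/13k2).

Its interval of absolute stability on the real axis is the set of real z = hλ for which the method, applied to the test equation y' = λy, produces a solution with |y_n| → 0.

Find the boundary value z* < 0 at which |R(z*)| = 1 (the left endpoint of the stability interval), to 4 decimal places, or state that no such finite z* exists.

z* = -4.3333.

Set f=λy, z=hλ:
  k1=λy_n ⇒ h·k1=z·y_n;  k2=λ(1+3/4z)y_n ⇒ h·k2=z(1+3/4z)y_n
  y_{n+1}/y_n = 1 + 9/13z + 4/13z(1+3/4z) = 1 + z + 3/13z²
  R(z) = 1 + z + 3/13z².

Find x<0 with |R(x)|<1.
x=-0.9: |R|=0.2869
R=1: x+3/13x²=0 ⇒ x=−13/3=-4.3333; min R=1−1/(4·3/13)=-0.0833>−1
Confirm numerically:
  x=-3.773: |R|=0.51212 <1
  x=-2.853: |R|=0.02537 <1
  x=-2.666: |R|=0.02579 <1
  x=-4.386: |R|=1.05331 >1
  x=-4.366: |R|=1.03291 >1
Interval (-4.3333, 0).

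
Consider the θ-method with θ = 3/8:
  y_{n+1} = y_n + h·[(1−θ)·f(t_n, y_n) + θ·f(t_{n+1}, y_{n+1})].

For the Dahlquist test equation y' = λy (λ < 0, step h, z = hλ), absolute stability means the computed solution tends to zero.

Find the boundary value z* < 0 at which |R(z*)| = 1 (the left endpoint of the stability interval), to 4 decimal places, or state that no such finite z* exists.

left endpoint -8.0000.

Set f=λy, z=hλ:
  y_{n+1} = y_n + z·[5/8·y_n + 3/8·y_{n+1}] ⇒ (1 − 3/8z)y_{n+1} = (1 + 5/8z)y_n
  R(z) = (1 + 5/8z)/(1 − 3/8z).

Need |R(x)|<1, x<0.
x=-1.41: |R|=0.0777
R=−1: 1+5/8x = −1+3/8x ⇒ -1/4x=2 ⇒ x=2/(-1/4)=-8.0000
Confirm numerically:
  x=-7.035: |R|=0.93369 <1
  x=-6.345: |R|=0.87757 <1
  x=-5.632: |R|=0.80977 <1
  x=-3.667: |R|=0.54392 <1
  x=-8.594: |R|=1.03517 >1
  x=-8.563: |R|=1.03342 >1
Interval (-8.0000, 0).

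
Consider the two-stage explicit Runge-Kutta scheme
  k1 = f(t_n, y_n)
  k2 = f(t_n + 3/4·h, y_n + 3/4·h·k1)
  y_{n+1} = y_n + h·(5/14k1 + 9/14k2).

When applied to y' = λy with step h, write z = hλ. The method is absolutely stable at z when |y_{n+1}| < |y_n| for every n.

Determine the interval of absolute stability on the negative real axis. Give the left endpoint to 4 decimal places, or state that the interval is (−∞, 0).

With y'=λy (z=hλ):
  k1=λy_n ⇒ h·k1=z·y_n;  k2=λ(1+3/4z)y_n ⇒ h·k2=z(1+3/4z)y_n
  y_{n+1}/y_n = 1 + 5/14z + 9/14z(1+3/4z) = 1 + z + 27/56z²
  Hence R(z) = 1 + z + 27/56z².

Solve |R(x)|<1 on ℝ⁻.
x=-0.63: |R|=0.5614
R=1: x+27/56x²=0 ⇒ x=−56/27=-2.0741; min R=1−1/(4·27/56)=0.4815>−1
Confirm numerically:
  x=-1.800: |R|=0.76214 <1
  x=-1.564: |R|=0.61537 <1
  x=-1.427: |R|=0.55480 <1
  x=-1.221: |R|=0.49780 <1
  x=-2.177: |R|=1.10803 >1
  x=-2.139: |R|=1.06696 >1
So |R|<1 on (-2.0741, 0).

(-2.0741, 0).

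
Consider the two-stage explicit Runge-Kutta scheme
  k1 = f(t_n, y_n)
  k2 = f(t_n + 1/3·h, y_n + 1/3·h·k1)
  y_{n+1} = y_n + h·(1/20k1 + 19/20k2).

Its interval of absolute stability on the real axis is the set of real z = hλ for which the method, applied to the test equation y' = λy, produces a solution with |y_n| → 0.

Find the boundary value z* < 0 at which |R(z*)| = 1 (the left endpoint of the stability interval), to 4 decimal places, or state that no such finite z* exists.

Set f=λy, z=hλ:
  k1=λy_n ⇒ h·k1=z·y_n;  k2=λ(1+1/3z)y_n ⇒ h·k2=z(1+1/3z)y_n
  y_{n+1}/y_n = 1 + 1/20z + 19/20z(1+1/3z) = 1 + z + 19/60z²
  ⇒ R(z) = 1 + z + 19/60z².

Solve |R(x)|<1 on ℝ⁻.
x=-0.85: |R|=0.3788
R=1: x+19/60x²=0 ⇒ x=−60/19=-3.1579; min R=1−1/(4·19/60)=0.2105>−1
Confirm numerically:
  x=-2.351: |R|=0.39928 <1
  x=-1.700: |R|=0.21517 <1
  x=-1.677: |R|=0.21357 <1
  x=-1.284: |R|=0.23807 <1
  x=-3.677: |R|=1.60444 >1
  x=-3.429: |R|=1.29438 >1
So |R|<1 on (-3.1579, 0).

left endpoint -3.1579.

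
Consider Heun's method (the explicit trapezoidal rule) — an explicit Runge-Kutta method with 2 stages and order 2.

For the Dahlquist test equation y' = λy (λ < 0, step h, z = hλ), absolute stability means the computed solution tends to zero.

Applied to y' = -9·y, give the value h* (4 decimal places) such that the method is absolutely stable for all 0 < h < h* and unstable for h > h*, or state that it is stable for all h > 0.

On y'=λy, z=hλ:
  order 2, 2-stage ⇒ R(z)=1+z+z^2/2
  (e.g. R(-0.42)=0.66820, |R|=0.66820)

Solve |R(x)|<1 on ℝ⁻.
x=-0.42: |R|=0.6682
|R(-1.52)|=0.6352 |R(-1.15)|=0.5112 |R(-0.62)|=0.5722
Bisect:
  x_lo=-2.4979 |R|=1.6219  x_hi=-0.3713 |R|=0.6976
  mid=-1.43460 |R|=0.59444 →hi
  mid=-1.96626 |R|=0.96683 →hi
  mid=-2.23209 |R|=1.25902 →lo
  mid=-2.09917 |R|=1.10409 →lo
  mid=-2.03271 |R|=1.03325 →lo
  mid=-1.99948 |R|=0.99948 →hi
  mid=-2.01610 |R|=1.01623 →lo
  mid=-2.00779 |R|=1.00782 →lo
  ...
  [-2.00000,-1.99987] ⇒ x*=-2.0000
So |R|<1 on (-2.0000, 0).

(-2.0000,0); λ=-9 ⇒ h* = 0.2222.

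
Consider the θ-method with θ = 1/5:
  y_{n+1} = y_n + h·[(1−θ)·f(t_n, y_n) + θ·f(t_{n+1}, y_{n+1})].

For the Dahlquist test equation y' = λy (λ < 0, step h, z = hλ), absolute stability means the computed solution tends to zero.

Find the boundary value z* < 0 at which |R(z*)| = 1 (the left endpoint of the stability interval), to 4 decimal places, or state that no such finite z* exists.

Test eqn y'=λy, z=hλ:
  y_{n+1} = y_n + z·[4/5·y_n + 1/5·y_{n+1}] ⇒ (1 − 1/5z)y_{n+1} = (1 + 4/5z)y_n
  Hence R(z) = (1 + 4/5z)/(1 − 1/5z).

Solve |R(x)|<1 on ℝ⁻.
x=-1.24: |R|=0.0064
R=−1: 1+4/5x = −1+1/5x ⇒ -3/5x=2 ⇒ x=2/(-3/5)=-3.3333
Confirm numerically:
  x=-3.266: |R|=0.97556 <1
  x=-2.852: |R|=0.81610 <1
  x=-2.522: |R|=0.67642 <1
  x=-3.885: |R|=1.18627 >1
  x=-3.692: |R|=1.12379 >1
Interval (-3.3333, 0).

left endpoint -3.3333.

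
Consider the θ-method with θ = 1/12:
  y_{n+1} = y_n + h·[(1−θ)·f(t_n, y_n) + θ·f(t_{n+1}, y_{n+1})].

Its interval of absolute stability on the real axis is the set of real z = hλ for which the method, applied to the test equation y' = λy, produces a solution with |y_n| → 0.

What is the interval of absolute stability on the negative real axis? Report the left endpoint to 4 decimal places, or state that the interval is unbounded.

With y'=λy (z=hλ):
  y_{n+1} = y_n + z·[11/12·y_n + 1/12·y_{n+1}] ⇒ (1 − 1/12z)y_{n+1} = (1 + 11/12z)y_n
  R(z) = (1 + 11/12z)/(1 − 1/12z).

Need |R(x)|<1, x<0.
x=-1.74: |R|=0.5197
R=−1: 1+11/12x = −1+1/12x ⇒ -5/6x=2 ⇒ x=2/(-5/6)=-2.4000
Confirm numerically:
  x=-1.785: |R|=0.55386 <1
  x=-1.436: |R|=0.28252 <1
  x=-1.167: |R|=0.06357 <1
  x=-2.994: |R|=1.39616 >1
  x=-2.966: |R|=1.37819 >1
Interval (-2.4000, 0).

(-2.4000, 0).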